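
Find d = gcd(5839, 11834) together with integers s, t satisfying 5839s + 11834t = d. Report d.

1

Apply Euclid's algorithm to 11834 and 5839:
11834 = 2*5839 + 156
5839 = 37*156 + 67
156 = 2*67 + 22
67 = 3*22 + 1
22 = 22*1 + 0
gcd(5839, 11834) = 1.
Working backward:
1 = 67 − 3·22
1 = −3·156 + 7·67
1 = 7·5839 − 262·156
1 = −262·11834 + 531·5839
So 1 = (-262)·11834 + (531)·5839.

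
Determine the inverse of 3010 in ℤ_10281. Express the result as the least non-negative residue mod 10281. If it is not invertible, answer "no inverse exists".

Run Euclid on (10281, 3010):
10281 = 3×3010 + 1251
3010 = 2×1251 + 508
1251 = 2×508 + 235
508 = 2×235 + 38
235 = 6×38 + 7
38 = 5×7 + 3
7 = 2×3 + 1
3 = 3×1 + 0
Since gcd(3010, 10281) = 1, back-substitute to write 1 as a combination:
1 = 7 − 2·3
1 = −2·38 + 11·7
1 = 11·235 − 68·38
1 = −68·508 + 147·235
1 = 147·1251 − 362·508
1 = −362·3010 + 871·1251
1 = 871·10281 − 2975·3010
Hence 3010⁻¹ ≡ -2975 ≡ 7306 (mod 10281).

7306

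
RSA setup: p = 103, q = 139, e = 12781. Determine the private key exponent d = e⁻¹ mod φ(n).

φ(n) = (p−1)(q−1) = 102·138 = 14076.
Need d with 12781·d ≡ 1 (mod 14076). Apply the extended Euclidean algorithm:
14076 = 1×12781 + 1295
12781 = 9×1295 + 1126
1295 = 1×1126 + 169
1126 = 6×169 + 112
169 = 1×112 + 57
112 = 1×57 + 55
57 = 1×55 + 2
55 = 27×2 + 1
2 = 2×1 + 0
Back-substitute:
1 = 55 − 27·2
1 = −27·57 + 28·55
1 = 28·112 − 55·57
1 = −55·169 + 83·112
1 = 83·1126 − 553·169
1 = −553·1295 + 636·1126
1 = 636·12781 − 6277·1295
1 = −6277·14076 + 6913·12781
So 12781·6913 ≡ 1 (mod 14076), hence d = 6913.

6913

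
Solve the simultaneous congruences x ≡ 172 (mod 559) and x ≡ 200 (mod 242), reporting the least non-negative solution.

29240

Write x = 172 + 559·k. Then 559·k ≡ 200 − 172 ≡ 28 (mod 242).
Need 559⁻¹ mod 242. Extended Euclid on (242, 75):
242 = 3·75 + 17
75 = 4·17 + 7
17 = 2·7 + 3
7 = 2·3 + 1
3 = 3·1 + 0
Back-substitute:
1 = 7 − 2·3
1 = −2·17 + 5·7
1 = 5·75 − 22·17
1 = −22·242 + 71·75
559⁻¹ ≡ 71 (mod 242), so k ≡ 71·28 ≡ 52 (mod 242).
x = 172 + 559·52 = 29240.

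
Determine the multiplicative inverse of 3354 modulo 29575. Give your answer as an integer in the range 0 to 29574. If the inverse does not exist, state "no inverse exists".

no inverse exists

Euclidean algorithm on 29575, 3354:
29575 = 8*3354 + 2743
3354 = 1*2743 + 611
2743 = 4*611 + 299
611 = 2*299 + 13
299 = 23*13 + 0
The gcd is 13, not 1, hence no inverse exists.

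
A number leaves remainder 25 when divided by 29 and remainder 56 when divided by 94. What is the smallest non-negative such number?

Write x = 25 + 29·k. Then 29·k ≡ 56 − 25 ≡ 31 (mod 94).
Need 29⁻¹ mod 94. Extended Euclid on (94, 29):
94 = 3*29 + 7
29 = 4*7 + 1
7 = 7*1 + 0
Back-substitute:
1 = 29 − 4·7
1 = −4·94 + 13·29
29⁻¹ ≡ 13 (mod 94), so k ≡ 13·31 ≡ 27 (mod 94).
x = 25 + 29·27 = 808.

808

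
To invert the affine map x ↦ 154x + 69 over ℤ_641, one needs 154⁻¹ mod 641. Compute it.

Run Euclid on (641, 154):
641 = 4×154 + 25
154 = 6×25 + 4
25 = 6×4 + 1
4 = 4×1 + 0
Since gcd(154, 641) = 1, back-substitute to write 1 as a combination:
1 = 25 − 6·4
1 = −6·154 + 37·25
1 = 37·641 − 154·154
Thus 154·(-154) ≡ 1 (mod 641); reducing, -154 mod 641 = 487.

487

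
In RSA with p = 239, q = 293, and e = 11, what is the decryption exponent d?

φ(n) = (p−1)(q−1) = 238·292 = 69496.
Need d with 11·d ≡ 1 (mod 69496). Apply the extended Euclidean algorithm:
69496 = 6317·11 + 9
11 = 1·9 + 2
9 = 4·2 + 1
2 = 2·1 + 0
Back-substitute:
1 = 9 − 4·2
1 = −4·11 + 5·9
1 = 5·69496 − 31589·11
So 11·(-31589) ≡ 1 (mod 69496), hence d ≡ -31589 ≡ 37907 (mod 69496).

37907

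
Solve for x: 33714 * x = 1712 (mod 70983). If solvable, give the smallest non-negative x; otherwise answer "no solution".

no solution

gcd(33714, 70983):
70983 = 2·33714 + 3555
33714 = 9·3555 + 1719
3555 = 2·1719 + 117
1719 = 14·117 + 81
117 = 1·81 + 36
81 = 2·36 + 9
36 = 4·9 + 0
gcd = 9, but 9 ∤ 1712, so the congruence has no solution.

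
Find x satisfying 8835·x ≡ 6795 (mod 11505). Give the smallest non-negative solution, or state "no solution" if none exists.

19

First find gcd(8835, 11505):
11505 = 1×8835 + 2670
8835 = 3×2670 + 825
2670 = 3×825 + 195
825 = 4×195 + 45
195 = 4×45 + 15
45 = 3×15 + 0
gcd = 15 and 15 | 6795, so solutions exist. Divide through by 15: 589x ≡ 453 (mod 767).
Now find 589⁻¹ mod 767:
767 = 1*589 + 178
589 = 3*178 + 55
178 = 3*55 + 13
55 = 4*13 + 3
13 = 4*3 + 1
3 = 3*1 + 0
Back-substitute:
1 = 13 − 4·3
1 = −4·55 + 17·13
1 = 17·178 − 55·55
1 = −55·589 + 182·178
1 = 182·767 − 237·589
So 589·(-237) ≡ 1 (mod 767), i.e. 589⁻¹ ≡ 530.
Then x ≡ 530·453 ≡ 19 (mod 767); the smallest non-negative solution is x = 19.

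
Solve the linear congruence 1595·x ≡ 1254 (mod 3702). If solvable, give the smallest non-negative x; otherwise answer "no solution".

First find gcd(1595, 3702):
3702 = 2·1595 + 512
1595 = 3·512 + 59
512 = 8·59 + 40
59 = 1·40 + 19
40 = 2·19 + 2
19 = 9·2 + 1
2 = 2·1 + 0
gcd = 1, so a unique solution mod 3702 exists.
Back-substitute for the Bézout coefficients:
1 = 19 − 9·2
1 = −9·40 + 19·19
1 = 19·59 − 28·40
1 = −28·512 + 243·59
1 = 243·1595 − 757·512
1 = −757·3702 + 1757·1595
So 1595·(1757) ≡ 1 (mod 3702), giving 1595⁻¹ ≡ 1757.
x ≡ 1595⁻¹·1254 ≡ 1757·1254 ≡ 588 (mod 3702).

588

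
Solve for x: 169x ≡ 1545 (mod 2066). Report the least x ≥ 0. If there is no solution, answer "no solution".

1415

First find gcd(169, 2066):
2066 = 12×169 + 38
169 = 4×38 + 17
38 = 2×17 + 4
17 = 4×4 + 1
4 = 4×1 + 0
gcd = 1, so a unique solution mod 2066 exists.
Back-substitute for the Bézout coefficients:
1 = 17 − 4·4
1 = −4·38 + 9·17
1 = 9·169 − 40·38
1 = −40·2066 + 489·169
So 169·(489) ≡ 1 (mod 2066), giving 169⁻¹ ≡ 489.
x ≡ 169⁻¹·1545 ≡ 489·1545 ≡ 1415 (mod 2066).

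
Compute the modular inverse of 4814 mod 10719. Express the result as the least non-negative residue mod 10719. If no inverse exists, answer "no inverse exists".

3311

Extended Euclidean algorithm:
10719 = 2*4814 + 1091
4814 = 4*1091 + 450
1091 = 2*450 + 191
450 = 2*191 + 68
191 = 2*68 + 55
68 = 1*55 + 13
55 = 4*13 + 3
13 = 4*3 + 1
3 = 3*1 + 0
gcd = 1, so the inverse exists. Back-substitute:
1 = 13 − 4·3
1 = −4·55 + 17·13
1 = 17·68 − 21·55
1 = −21·191 + 59·68
1 = 59·450 − 139·191
1 = −139·1091 + 337·450
1 = 337·4814 − 1487·1091
1 = −1487·10719 + 3311·4814
So 4814·3311 ≡ 1 (mod 10719).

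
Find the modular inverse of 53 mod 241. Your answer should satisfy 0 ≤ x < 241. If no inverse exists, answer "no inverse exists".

191

gcd(241, 53) by repeated division:
241 = 4×53 + 29
53 = 1×29 + 24
29 = 1×24 + 5
24 = 4×5 + 4
5 = 1×4 + 1
4 = 4×1 + 0
gcd = 1, so the inverse exists. Back-substitute:
1 = 5 − 4
1 = −24 + 5·5
1 = 5·29 − 6·24
1 = −6·53 + 11·29
1 = 11·241 − 50·53
So 53·(-50) ≡ 1 (mod 241), and -50 ≡ 191 (mod 241).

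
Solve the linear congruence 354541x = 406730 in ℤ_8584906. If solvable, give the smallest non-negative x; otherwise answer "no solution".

no solution

gcd(354541, 8584906):
8584906 = 24*354541 + 75922
354541 = 4*75922 + 50853
75922 = 1*50853 + 25069
50853 = 2*25069 + 715
25069 = 35*715 + 44
715 = 16*44 + 11
44 = 4*11 + 0
gcd = 11, but 11 ∤ 406730, so the congruence has no solution.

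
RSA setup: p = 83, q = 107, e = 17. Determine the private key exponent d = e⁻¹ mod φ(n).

φ(n) = (p−1)(q−1) = 82·106 = 8692.
Need d with 17·d ≡ 1 (mod 8692). Apply the extended Euclidean algorithm:
8692 = 511·17 + 5
17 = 3·5 + 2
5 = 2·2 + 1
2 = 2·1 + 0
Back-substitute:
1 = 5 − 2·2
1 = −2·17 + 7·5
1 = 7·8692 − 3579·17
So 17·(-3579) ≡ 1 (mod 8692), hence d ≡ -3579 ≡ 5113 (mod 8692).

5113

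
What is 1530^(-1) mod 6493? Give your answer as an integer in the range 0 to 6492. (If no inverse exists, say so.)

1880

Extended Euclidean algorithm:
6493 = 4·1530 + 373
1530 = 4·373 + 38
373 = 9·38 + 31
38 = 1·31 + 7
31 = 4·7 + 3
7 = 2·3 + 1
3 = 3·1 + 0
gcd = 1, so the inverse exists. Back-substitute:
1 = 7 − 2·3
1 = −2·31 + 9·7
1 = 9·38 − 11·31
1 = −11·373 + 108·38
1 = 108·1530 − 443·373
1 = −443·6493 + 1880·1530
So 1530·1880 ≡ 1 (mod 6493).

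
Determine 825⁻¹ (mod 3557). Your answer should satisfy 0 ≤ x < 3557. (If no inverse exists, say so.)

Extended Euclidean algorithm:
3557 = 4·825 + 257
825 = 3·257 + 54
257 = 4·54 + 41
54 = 1·41 + 13
41 = 3·13 + 2
13 = 6·2 + 1
2 = 2·1 + 0
Since gcd(825, 3557) = 1, back-substitute to write 1 as a combination:
1 = 13 − 6·2
1 = −6·41 + 19·13
1 = 19·54 − 25·41
1 = −25·257 + 119·54
1 = 119·825 − 382·257
1 = −382·3557 + 1647·825
So 825·1647 ≡ 1 (mod 3557).

1647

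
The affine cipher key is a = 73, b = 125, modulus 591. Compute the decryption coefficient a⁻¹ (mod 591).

421

Apply the Euclidean algorithm to 591 and 73:
591 = 8×73 + 7
73 = 10×7 + 3
7 = 2×3 + 1
3 = 3×1 + 0
Since gcd(73, 591) = 1, back-substitute to write 1 as a combination:
1 = 7 − 2·3
1 = −2·73 + 21·7
1 = 21·591 − 170·73
So 73·(-170) ≡ 1 (mod 591), and -170 ≡ 421 (mod 591).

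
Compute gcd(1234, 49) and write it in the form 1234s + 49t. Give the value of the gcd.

1

Apply Euclid's algorithm to 1234 and 49:
1234 = 25·49 + 9
49 = 5·9 + 4
9 = 2·4 + 1
4 = 4·1 + 0
gcd(1234, 49) = 1.
Working backward:
1 = 9 − 2·4
1 = −2·49 + 11·9
1 = 11·1234 − 277·49
So 1 = (11)·1234 + (-277)·49.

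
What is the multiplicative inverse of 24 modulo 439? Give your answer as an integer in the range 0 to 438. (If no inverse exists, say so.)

311

Extended Euclidean algorithm:
439 = 18·24 + 7
24 = 3·7 + 3
7 = 2·3 + 1
3 = 3·1 + 0
The gcd is 1. Working backward:
1 = 7 − 2·3
1 = −2·24 + 7·7
1 = 7·439 − 128·24
Thus 24·(-128) ≡ 1 (mod 439); reducing, -128 mod 439 = 311.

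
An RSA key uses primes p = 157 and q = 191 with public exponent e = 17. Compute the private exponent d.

φ(n) = (p−1)(q−1) = 156·190 = 29640.
Need d with 17·d ≡ 1 (mod 29640). Apply the extended Euclidean algorithm:
29640 = 1743·17 + 9
17 = 1·9 + 8
9 = 1·8 + 1
8 = 8·1 + 0
Back-substitute:
1 = 9 − 8
1 = −17 + 2·9
1 = 2·29640 − 3487·17
So 17·(-3487) ≡ 1 (mod 29640), hence d ≡ -3487 ≡ 26153 (mod 29640).

26153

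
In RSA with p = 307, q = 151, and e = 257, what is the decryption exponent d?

φ(n) = (p−1)(q−1) = 306·150 = 45900.
Need d with 257·d ≡ 1 (mod 45900). Apply the extended Euclidean algorithm:
45900 = 178×257 + 154
257 = 1×154 + 103
154 = 1×103 + 51
103 = 2×51 + 1
51 = 51×1 + 0
Back-substitute:
1 = 103 − 2·51
1 = −2·154 + 3·103
1 = 3·257 − 5·154
1 = −5·45900 + 893·257
So 257·893 ≡ 1 (mod 45900), hence d = 893.

893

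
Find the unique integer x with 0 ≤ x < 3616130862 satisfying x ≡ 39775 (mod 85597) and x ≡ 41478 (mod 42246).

Write x = 39775 + 85597·k. Then 85597·k ≡ 41478 − 39775 ≡ 1703 (mod 42246).
Need 85597⁻¹ mod 42246. Extended Euclid on (42246, 1105):
42246 = 38×1105 + 256
1105 = 4×256 + 81
256 = 3×81 + 13
81 = 6×13 + 3
13 = 4×3 + 1
3 = 3×1 + 0
Back-substitute:
1 = 13 − 4·3
1 = −4·81 + 25·13
1 = 25·256 − 79·81
1 = −79·1105 + 341·256
1 = 341·42246 − 13037·1105
85597⁻¹ ≡ 29209 (mod 42246), so k ≡ 29209·1703 ≡ 19385 (mod 42246).
x = 39775 + 85597·19385 = 1659337620.

1659337620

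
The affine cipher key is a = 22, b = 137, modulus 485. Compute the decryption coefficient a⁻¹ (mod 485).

463

Apply the Euclidean algorithm to 485 and 22:
485 = 22*22 + 1
22 = 22*1 + 0
Since gcd(22, 485) = 1, back-substitute to write 1 as a combination:
1 = 485 − 22·22
So 22·(-22) ≡ 1 (mod 485), and -22 ≡ 463 (mod 485).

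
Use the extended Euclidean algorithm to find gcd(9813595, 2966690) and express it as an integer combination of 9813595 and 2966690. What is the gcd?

5

Apply Euclid's algorithm to 9813595 and 2966690:
9813595 = 3*2966690 + 913525
2966690 = 3*913525 + 226115
913525 = 4*226115 + 9065
226115 = 24*9065 + 8555
9065 = 1*8555 + 510
8555 = 16*510 + 395
510 = 1*395 + 115
395 = 3*115 + 50
115 = 2*50 + 15
50 = 3*15 + 5
15 = 3*5 + 0
gcd(9813595, 2966690) = 5.
Back-substituting:
5 = 50 − 3·15
5 = −3·115 + 7·50
5 = 7·395 − 24·115
5 = −24·510 + 31·395
5 = 31·8555 − 520·510
5 = −520·9065 + 551·8555
5 = 551·226115 − 13744·9065
5 = −13744·913525 + 55527·226115
5 = 55527·2966690 − 180325·913525
5 = −180325·9813595 + 596502·2966690
So 5 = (-180325)·9813595 + (596502)·2966690.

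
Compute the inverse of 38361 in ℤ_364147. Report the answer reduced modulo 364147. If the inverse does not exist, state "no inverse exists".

gcd(364147, 38361) by repeated division:
364147 = 9×38361 + 18898
38361 = 2×18898 + 565
18898 = 33×565 + 253
565 = 2×253 + 59
253 = 4×59 + 17
59 = 3×17 + 8
17 = 2×8 + 1
8 = 8×1 + 0
Since gcd(38361, 364147) = 1, back-substitute to write 1 as a combination:
1 = 17 − 2·8
1 = −2·59 + 7·17
1 = 7·253 − 30·59
1 = −30·565 + 67·253
1 = 67·18898 − 2241·565
1 = −2241·38361 + 4549·18898
1 = 4549·364147 − 43182·38361
Hence 38361⁻¹ ≡ -43182 ≡ 320965 (mod 364147).

320965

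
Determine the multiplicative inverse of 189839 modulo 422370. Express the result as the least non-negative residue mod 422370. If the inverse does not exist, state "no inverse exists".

no inverse exists

Compute gcd(189839, 422370):
422370 = 2·189839 + 42692
189839 = 4·42692 + 19071
42692 = 2·19071 + 4550
19071 = 4·4550 + 871
4550 = 5·871 + 195
871 = 4·195 + 91
195 = 2·91 + 13
91 = 7·13 + 0
The gcd is 13, not 1, hence no inverse exists.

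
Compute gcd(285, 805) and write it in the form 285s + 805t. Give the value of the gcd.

5

Euclidean algorithm:
805 = 2·285 + 235
285 = 1·235 + 50
235 = 4·50 + 35
50 = 1·35 + 15
35 = 2·15 + 5
15 = 3·5 + 0
gcd(285, 805) = 5.
Express as a combination:
5 = 35 − 2·15
5 = −2·50 + 3·35
5 = 3·235 − 14·50
5 = −14·285 + 17·235
5 = 17·805 − 48·285
So 5 = (17)·805 + (-48)·285.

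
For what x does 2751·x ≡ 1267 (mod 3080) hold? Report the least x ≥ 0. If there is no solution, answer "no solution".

277

First find gcd(2751, 3080):
3080 = 1*2751 + 329
2751 = 8*329 + 119
329 = 2*119 + 91
119 = 1*91 + 28
91 = 3*28 + 7
28 = 4*7 + 0
gcd = 7 and 7 | 1267, so solutions exist. Divide through by 7: 393x ≡ 181 (mod 440).
Now find 393⁻¹ mod 440:
440 = 1×393 + 47
393 = 8×47 + 17
47 = 2×17 + 13
17 = 1×13 + 4
13 = 3×4 + 1
4 = 4×1 + 0
Back-substitute:
1 = 13 − 3·4
1 = −3·17 + 4·13
1 = 4·47 − 11·17
1 = −11·393 + 92·47
1 = 92·440 − 103·393
So 393·(-103) ≡ 1 (mod 440), i.e. 393⁻¹ ≡ 337.
Then x ≡ 337·181 ≡ 277 (mod 440); the smallest non-negative solution is x = 277.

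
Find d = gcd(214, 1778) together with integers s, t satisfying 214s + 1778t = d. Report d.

Repeated division:
1778 = 8*214 + 66
214 = 3*66 + 16
66 = 4*16 + 2
16 = 8*2 + 0
gcd(214, 1778) = 2.
Back-substituting:
2 = 66 − 4·16
2 = −4·214 + 13·66
2 = 13·1778 − 108·214
So 2 = (13)·1778 + (-108)·214.

2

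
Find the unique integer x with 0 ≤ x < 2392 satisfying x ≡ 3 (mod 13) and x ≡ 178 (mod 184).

Write x = 3 + 13·k. Then 13·k ≡ 178 − 3 ≡ 175 (mod 184).
Need 13⁻¹ mod 184. Extended Euclid on (184, 13):
184 = 14·13 + 2
13 = 6·2 + 1
2 = 2·1 + 0
Back-substitute:
1 = 13 − 6·2
1 = −6·184 + 85·13
13⁻¹ ≡ 85 (mod 184), so k ≡ 85·175 ≡ 155 (mod 184).
x = 3 + 13·155 = 2018.

2018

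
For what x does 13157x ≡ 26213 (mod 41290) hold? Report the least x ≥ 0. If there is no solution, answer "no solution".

First find gcd(13157, 41290):
41290 = 3×13157 + 1819
13157 = 7×1819 + 424
1819 = 4×424 + 123
424 = 3×123 + 55
123 = 2×55 + 13
55 = 4×13 + 3
13 = 4×3 + 1
3 = 3×1 + 0
gcd = 1, so a unique solution mod 41290 exists.
Back-substitute for the Bézout coefficients:
1 = 13 − 4·3
1 = −4·55 + 17·13
1 = 17·123 − 38·55
1 = −38·424 + 131·123
1 = 131·1819 − 562·424
1 = −562·13157 + 4065·1819
1 = 4065·41290 − 12757·13157
So 13157·(-12757) ≡ 1 (mod 41290), giving 13157⁻¹ ≡ 28533.
x ≡ 13157⁻¹·26213 ≡ 28533·26213 ≡ 8469 (mod 41290).

8469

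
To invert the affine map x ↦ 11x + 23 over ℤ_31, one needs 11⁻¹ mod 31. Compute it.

17

gcd(31, 11) by repeated division:
31 = 2·11 + 9
11 = 1·9 + 2
9 = 4·2 + 1
2 = 2·1 + 0
Since gcd(11, 31) = 1, back-substitute to write 1 as a combination:
1 = 9 − 4·2
1 = −4·11 + 5·9
1 = 5·31 − 14·11
So 11·(-14) ≡ 1 (mod 31), and -14 ≡ 17 (mod 31).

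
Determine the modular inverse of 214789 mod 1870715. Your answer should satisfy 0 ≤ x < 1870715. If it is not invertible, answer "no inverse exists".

229244

Extended Euclidean algorithm:
1870715 = 8×214789 + 152403
214789 = 1×152403 + 62386
152403 = 2×62386 + 27631
62386 = 2×27631 + 7124
27631 = 3×7124 + 6259
7124 = 1×6259 + 865
6259 = 7×865 + 204
865 = 4×204 + 49
204 = 4×49 + 8
49 = 6×8 + 1
8 = 8×1 + 0
The gcd is 1. Working backward:
1 = 49 − 6·8
1 = −6·204 + 25·49
1 = 25·865 − 106·204
1 = −106·6259 + 767·865
1 = 767·7124 − 873·6259
1 = −873·27631 + 3386·7124
1 = 3386·62386 − 7645·27631
1 = −7645·152403 + 18676·62386
1 = 18676·214789 − 26321·152403
1 = −26321·1870715 + 229244·214789
So 214789·229244 ≡ 1 (mod 1870715).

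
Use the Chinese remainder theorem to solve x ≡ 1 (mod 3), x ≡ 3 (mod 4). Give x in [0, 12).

Write x = 1 + 3·k. Then 3·k ≡ 3 − 1 ≡ 2 (mod 4).
Need 3⁻¹ mod 4. Extended Euclid on (4, 3):
4 = 1*3 + 1
3 = 3*1 + 0
Back-substitute:
1 = 4 − 3
3⁻¹ ≡ 3 (mod 4), so k ≡ 3·2 ≡ 2 (mod 4).
x = 1 + 3·2 = 7.

7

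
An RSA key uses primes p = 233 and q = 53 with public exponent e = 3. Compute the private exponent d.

φ(n) = (p−1)(q−1) = 232·52 = 12064.
Need d with 3·d ≡ 1 (mod 12064). Apply the extended Euclidean algorithm:
12064 = 4021*3 + 1
3 = 3*1 + 0
Back-substitute:
1 = 12064 − 4021·3
So 3·(-4021) ≡ 1 (mod 12064), hence d ≡ -4021 ≡ 8043 (mod 12064).

8043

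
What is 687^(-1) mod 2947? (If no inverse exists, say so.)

2325

gcd(2947, 687) by repeated division:
2947 = 4×687 + 199
687 = 3×199 + 90
199 = 2×90 + 19
90 = 4×19 + 14
19 = 1×14 + 5
14 = 2×5 + 4
5 = 1×4 + 1
4 = 4×1 + 0
The gcd is 1. Working backward:
1 = 5 − 4
1 = −14 + 3·5
1 = 3·19 − 4·14
1 = −4·90 + 19·19
1 = 19·199 − 42·90
1 = −42·687 + 145·199
1 = 145·2947 − 622·687
Thus 687·(-622) ≡ 1 (mod 2947); reducing, -622 mod 2947 = 2325.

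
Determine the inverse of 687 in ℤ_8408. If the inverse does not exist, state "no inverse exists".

6511

Extended Euclidean algorithm:
8408 = 12·687 + 164
687 = 4·164 + 31
164 = 5·31 + 9
31 = 3·9 + 4
9 = 2·4 + 1
4 = 4·1 + 0
gcd = 1, so the inverse exists. Back-substitute:
1 = 9 − 2·4
1 = −2·31 + 7·9
1 = 7·164 − 37·31
1 = −37·687 + 155·164
1 = 155·8408 − 1897·687
Thus 687·(-1897) ≡ 1 (mod 8408); reducing, -1897 mod 8408 = 6511.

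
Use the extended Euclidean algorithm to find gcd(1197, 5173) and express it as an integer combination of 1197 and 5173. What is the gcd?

Apply Euclid's algorithm to 5173 and 1197:
5173 = 4×1197 + 385
1197 = 3×385 + 42
385 = 9×42 + 7
42 = 6×7 + 0
gcd(1197, 5173) = 7.
Express as a combination:
7 = 385 − 9·42
7 = −9·1197 + 28·385
7 = 28·5173 − 121·1197
So 7 = (28)·5173 + (-121)·1197.

7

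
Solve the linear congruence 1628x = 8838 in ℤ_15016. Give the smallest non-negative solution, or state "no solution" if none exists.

no solution

gcd(1628, 15016):
15016 = 9×1628 + 364
1628 = 4×364 + 172
364 = 2×172 + 20
172 = 8×20 + 12
20 = 1×12 + 8
12 = 1×8 + 4
8 = 2×4 + 0
gcd = 4, but 4 ∤ 8838, so the congruence has no solution.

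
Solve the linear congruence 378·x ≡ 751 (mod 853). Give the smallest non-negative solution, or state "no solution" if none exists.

433

First find gcd(378, 853):
853 = 2×378 + 97
378 = 3×97 + 87
97 = 1×87 + 10
87 = 8×10 + 7
10 = 1×7 + 3
7 = 2×3 + 1
3 = 3×1 + 0
gcd = 1, so a unique solution mod 853 exists.
Back-substitute for the Bézout coefficients:
1 = 7 − 2·3
1 = −2·10 + 3·7
1 = 3·87 − 26·10
1 = −26·97 + 29·87
1 = 29·378 − 113·97
1 = −113·853 + 255·378
So 378·(255) ≡ 1 (mod 853), giving 378⁻¹ ≡ 255.
x ≡ 378⁻¹·751 ≡ 255·751 ≡ 433 (mod 853).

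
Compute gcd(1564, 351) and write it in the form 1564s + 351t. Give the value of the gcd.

1

Apply Euclid's algorithm to 1564 and 351:
1564 = 4×351 + 160
351 = 2×160 + 31
160 = 5×31 + 5
31 = 6×5 + 1
5 = 5×1 + 0
gcd(1564, 351) = 1.
Back-substituting:
1 = 31 − 6·5
1 = −6·160 + 31·31
1 = 31·351 − 68·160
1 = −68·1564 + 303·351
So 1 = (-68)·1564 + (303)·351.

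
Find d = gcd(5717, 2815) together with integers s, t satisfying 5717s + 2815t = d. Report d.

Repeated division:
5717 = 2×2815 + 87
2815 = 32×87 + 31
87 = 2×31 + 25
31 = 1×25 + 6
25 = 4×6 + 1
6 = 6×1 + 0
gcd(5717, 2815) = 1.
Express as a combination:
1 = 25 − 4·6
1 = −4·31 + 5·25
1 = 5·87 − 14·31
1 = −14·2815 + 453·87
1 = 453·5717 − 920·2815
So 1 = (453)·5717 + (-920)·2815.

1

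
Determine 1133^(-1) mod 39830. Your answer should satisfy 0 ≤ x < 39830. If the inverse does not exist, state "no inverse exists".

Run Euclid on (39830, 1133):
39830 = 35×1133 + 175
1133 = 6×175 + 83
175 = 2×83 + 9
83 = 9×9 + 2
9 = 4×2 + 1
2 = 2×1 + 0
Since gcd(1133, 39830) = 1, back-substitute to write 1 as a combination:
1 = 9 − 4·2
1 = −4·83 + 37·9
1 = 37·175 − 78·83
1 = −78·1133 + 505·175
1 = 505·39830 − 17753·1133
Hence 1133⁻¹ ≡ -17753 ≡ 22077 (mod 39830).

22077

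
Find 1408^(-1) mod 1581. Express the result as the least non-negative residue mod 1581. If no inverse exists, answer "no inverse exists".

gcd(1581, 1408) by repeated division:
1581 = 1*1408 + 173
1408 = 8*173 + 24
173 = 7*24 + 5
24 = 4*5 + 4
5 = 1*4 + 1
4 = 4*1 + 0
gcd = 1, so the inverse exists. Back-substitute:
1 = 5 − 4
1 = −24 + 5·5
1 = 5·173 − 36·24
1 = −36·1408 + 293·173
1 = 293·1581 − 329·1408
Hence 1408⁻¹ ≡ -329 ≡ 1252 (mod 1581).

1252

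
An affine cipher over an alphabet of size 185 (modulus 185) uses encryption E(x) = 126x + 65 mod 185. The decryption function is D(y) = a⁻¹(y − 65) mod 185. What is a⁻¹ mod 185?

gcd(185, 126) by repeated division:
185 = 1*126 + 59
126 = 2*59 + 8
59 = 7*8 + 3
8 = 2*3 + 2
3 = 1*2 + 1
2 = 2*1 + 0
gcd = 1, so the inverse exists. Back-substitute:
1 = 3 − 2
1 = −8 + 3·3
1 = 3·59 − 22·8
1 = −22·126 + 47·59
1 = 47·185 − 69·126
Thus 126·(-69) ≡ 1 (mod 185); reducing, -69 mod 185 = 116.

116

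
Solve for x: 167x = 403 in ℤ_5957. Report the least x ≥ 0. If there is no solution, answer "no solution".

5246

First find gcd(167, 5957):
5957 = 35×167 + 112
167 = 1×112 + 55
112 = 2×55 + 2
55 = 27×2 + 1
2 = 2×1 + 0
gcd = 1, so a unique solution mod 5957 exists.
Back-substitute for the Bézout coefficients:
1 = 55 − 27·2
1 = −27·112 + 55·55
1 = 55·167 − 82·112
1 = −82·5957 + 2925·167
So 167·(2925) ≡ 1 (mod 5957), giving 167⁻¹ ≡ 2925.
x ≡ 167⁻¹·403 ≡ 2925·403 ≡ 5246 (mod 5957).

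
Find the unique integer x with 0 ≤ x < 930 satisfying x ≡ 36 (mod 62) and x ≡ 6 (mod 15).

36

Write x = 36 + 62·k. Then 62·k ≡ 6 − 36 ≡ 0 (mod 15).
Need 62⁻¹ mod 15. Extended Euclid on (15, 2):
15 = 7×2 + 1
2 = 2×1 + 0
Back-substitute:
1 = 15 − 7·2
62⁻¹ ≡ 8 (mod 15), so k ≡ 8·0 ≡ 0 (mod 15).
x = 36 + 62·0 = 36.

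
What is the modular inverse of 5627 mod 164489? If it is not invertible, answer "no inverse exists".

Run Euclid on (164489, 5627):
164489 = 29×5627 + 1306
5627 = 4×1306 + 403
1306 = 3×403 + 97
403 = 4×97 + 15
97 = 6×15 + 7
15 = 2×7 + 1
7 = 7×1 + 0
gcd = 1, so the inverse exists. Back-substitute:
1 = 15 − 2·7
1 = −2·97 + 13·15
1 = 13·403 − 54·97
1 = −54·1306 + 175·403
1 = 175·5627 − 754·1306
1 = −754·164489 + 22041·5627
So 5627·22041 ≡ 1 (mod 164489).

22041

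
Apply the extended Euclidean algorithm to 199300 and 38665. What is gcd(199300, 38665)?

5

Euclidean algorithm:
199300 = 5·38665 + 5975
38665 = 6·5975 + 2815
5975 = 2·2815 + 345
2815 = 8·345 + 55
345 = 6·55 + 15
55 = 3·15 + 10
15 = 1·10 + 5
10 = 2·5 + 0
gcd(199300, 38665) = 5.
Back-substituting:
5 = 15 − 10
5 = −55 + 4·15
5 = 4·345 − 25·55
5 = −25·2815 + 204·345
5 = 204·5975 − 433·2815
5 = −433·38665 + 2802·5975
5 = 2802·199300 − 14443·38665
So 5 = (2802)·199300 + (-14443)·38665.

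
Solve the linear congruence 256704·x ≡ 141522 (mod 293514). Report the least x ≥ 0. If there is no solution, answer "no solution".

First find gcd(256704, 293514):
293514 = 1*256704 + 36810
256704 = 6*36810 + 35844
36810 = 1*35844 + 966
35844 = 37*966 + 102
966 = 9*102 + 48
102 = 2*48 + 6
48 = 8*6 + 0
gcd = 6 and 6 | 141522, so solutions exist. Divide through by 6: 42784x ≡ 23587 (mod 48919).
Now find 42784⁻¹ mod 48919:
48919 = 1×42784 + 6135
42784 = 6×6135 + 5974
6135 = 1×5974 + 161
5974 = 37×161 + 17
161 = 9×17 + 8
17 = 2×8 + 1
8 = 8×1 + 0
Back-substitute:
1 = 17 − 2·8
1 = −2·161 + 19·17
1 = 19·5974 − 705·161
1 = −705·6135 + 724·5974
1 = 724·42784 − 5049·6135
1 = −5049·48919 + 5773·42784
So 42784⁻¹ ≡ 5773 (mod 48919).
Then x ≡ 5773·23587 ≡ 26174 (mod 48919); the smallest non-negative solution is x = 26174.

26174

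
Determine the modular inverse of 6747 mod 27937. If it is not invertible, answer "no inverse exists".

no inverse exists

Compute gcd(6747, 27937):
27937 = 4*6747 + 949
6747 = 7*949 + 104
949 = 9*104 + 13
104 = 8*13 + 0
Since gcd = 13 > 1, 6747 is not a unit mod 27937.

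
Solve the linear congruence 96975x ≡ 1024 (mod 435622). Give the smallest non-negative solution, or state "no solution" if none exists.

311002

First find gcd(96975, 435622):
435622 = 4×96975 + 47722
96975 = 2×47722 + 1531
47722 = 31×1531 + 261
1531 = 5×261 + 226
261 = 1×226 + 35
226 = 6×35 + 16
35 = 2×16 + 3
16 = 5×3 + 1
3 = 3×1 + 0
gcd = 1, so a unique solution mod 435622 exists.
Back-substitute for the Bézout coefficients:
1 = 16 − 5·3
1 = −5·35 + 11·16
1 = 11·226 − 71·35
1 = −71·261 + 82·226
1 = 82·1531 − 481·261
1 = −481·47722 + 14993·1531
1 = 14993·96975 − 30467·47722
1 = −30467·435622 + 136861·96975
So 96975·(136861) ≡ 1 (mod 435622), giving 96975⁻¹ ≡ 136861.
x ≡ 96975⁻¹·1024 ≡ 136861·1024 ≡ 311002 (mod 435622).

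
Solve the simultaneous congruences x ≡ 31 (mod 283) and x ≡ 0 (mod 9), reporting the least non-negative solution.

2295

Write x = 31 + 283·k. Then 283·k ≡ 0 − 31 ≡ 5 (mod 9).
Need 283⁻¹ mod 9. Extended Euclid on (9, 4):
9 = 2×4 + 1
4 = 4×1 + 0
Back-substitute:
1 = 9 − 2·4
283⁻¹ ≡ 7 (mod 9), so k ≡ 7·5 ≡ 8 (mod 9).
x = 31 + 283·8 = 2295.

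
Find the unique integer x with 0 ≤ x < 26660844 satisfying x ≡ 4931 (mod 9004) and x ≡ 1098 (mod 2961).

Write x = 4931 + 9004·k. Then 9004·k ≡ 1098 − 4931 ≡ 2089 (mod 2961).
Need 9004⁻¹ mod 2961. Extended Euclid on (2961, 121):
2961 = 24*121 + 57
121 = 2*57 + 7
57 = 8*7 + 1
7 = 7*1 + 0
Back-substitute:
1 = 57 − 8·7
1 = −8·121 + 17·57
1 = 17·2961 − 416·121
9004⁻¹ ≡ 2545 (mod 2961), so k ≡ 2545·2089 ≡ 1510 (mod 2961).
x = 4931 + 9004·1510 = 13600971.

13600971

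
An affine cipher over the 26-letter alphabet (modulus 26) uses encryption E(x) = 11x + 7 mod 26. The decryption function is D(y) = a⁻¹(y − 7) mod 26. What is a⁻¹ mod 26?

19

Apply the Euclidean algorithm to 26 and 11:
26 = 2×11 + 4
11 = 2×4 + 3
4 = 1×3 + 1
3 = 3×1 + 0
Since gcd(11, 26) = 1, back-substitute to write 1 as a combination:
1 = 4 − 3
1 = −11 + 3·4
1 = 3·26 − 7·11
Thus 11·(-7) ≡ 1 (mod 26); reducing, -7 mod 26 = 19.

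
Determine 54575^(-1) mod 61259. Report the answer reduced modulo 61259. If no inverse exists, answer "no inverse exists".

Apply the Euclidean algorithm to 61259 and 54575:
61259 = 1×54575 + 6684
54575 = 8×6684 + 1103
6684 = 6×1103 + 66
1103 = 16×66 + 47
66 = 1×47 + 19
47 = 2×19 + 9
19 = 2×9 + 1
9 = 9×1 + 0
gcd = 1, so the inverse exists. Back-substitute:
1 = 19 − 2·9
1 = −2·47 + 5·19
1 = 5·66 − 7·47
1 = −7·1103 + 117·66
1 = 117·6684 − 709·1103
1 = −709·54575 + 5789·6684
1 = 5789·61259 − 6498·54575
Thus 54575·(-6498) ≡ 1 (mod 61259); reducing, -6498 mod 61259 = 54761.

54761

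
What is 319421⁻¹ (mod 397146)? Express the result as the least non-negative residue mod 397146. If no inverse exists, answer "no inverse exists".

95453

Extended Euclidean algorithm:
397146 = 1*319421 + 77725
319421 = 4*77725 + 8521
77725 = 9*8521 + 1036
8521 = 8*1036 + 233
1036 = 4*233 + 104
233 = 2*104 + 25
104 = 4*25 + 4
25 = 6*4 + 1
4 = 4*1 + 0
The gcd is 1. Working backward:
1 = 25 − 6·4
1 = −6·104 + 25·25
1 = 25·233 − 56·104
1 = −56·1036 + 249·233
1 = 249·8521 − 2048·1036
1 = −2048·77725 + 18681·8521
1 = 18681·319421 − 76772·77725
1 = −76772·397146 + 95453·319421
So 319421·95453 ≡ 1 (mod 397146).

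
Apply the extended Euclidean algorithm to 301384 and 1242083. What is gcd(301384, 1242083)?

1

Repeated division:
1242083 = 4×301384 + 36547
301384 = 8×36547 + 9008
36547 = 4×9008 + 515
9008 = 17×515 + 253
515 = 2×253 + 9
253 = 28×9 + 1
9 = 9×1 + 0
gcd(301384, 1242083) = 1.
Working backward:
1 = 253 − 28·9
1 = −28·515 + 57·253
1 = 57·9008 − 997·515
1 = −997·36547 + 4045·9008
1 = 4045·301384 − 33357·36547
1 = −33357·1242083 + 137473·301384
So 1 = (-33357)·1242083 + (137473)·301384.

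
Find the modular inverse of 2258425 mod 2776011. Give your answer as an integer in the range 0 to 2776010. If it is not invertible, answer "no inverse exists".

689704

gcd(2776011, 2258425) by repeated division:
2776011 = 1×2258425 + 517586
2258425 = 4×517586 + 188081
517586 = 2×188081 + 141424
188081 = 1×141424 + 46657
141424 = 3×46657 + 1453
46657 = 32×1453 + 161
1453 = 9×161 + 4
161 = 40×4 + 1
4 = 4×1 + 0
Since gcd(2258425, 2776011) = 1, back-substitute to write 1 as a combination:
1 = 161 − 40·4
1 = −40·1453 + 361·161
1 = 361·46657 − 11592·1453
1 = −11592·141424 + 35137·46657
1 = 35137·188081 − 46729·141424
1 = −46729·517586 + 128595·188081
1 = 128595·2258425 − 561109·517586
1 = −561109·2776011 + 689704·2258425
So 2258425·689704 ≡ 1 (mod 2776011).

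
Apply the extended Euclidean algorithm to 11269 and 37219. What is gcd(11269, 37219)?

Apply Euclid's algorithm to 37219 and 11269:
37219 = 3×11269 + 3412
11269 = 3×3412 + 1033
3412 = 3×1033 + 313
1033 = 3×313 + 94
313 = 3×94 + 31
94 = 3×31 + 1
31 = 31×1 + 0
gcd(11269, 37219) = 1.
Back-substituting:
1 = 94 − 3·31
1 = −3·313 + 10·94
1 = 10·1033 − 33·313
1 = −33·3412 + 109·1033
1 = 109·11269 − 360·3412
1 = −360·37219 + 1189·11269
So 1 = (-360)·37219 + (1189)·11269.

1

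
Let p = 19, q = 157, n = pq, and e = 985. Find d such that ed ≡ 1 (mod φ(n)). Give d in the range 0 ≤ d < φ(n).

φ(n) = (p−1)(q−1) = 18·156 = 2808.
Need d with 985·d ≡ 1 (mod 2808). Apply the extended Euclidean algorithm:
2808 = 2*985 + 838
985 = 1*838 + 147
838 = 5*147 + 103
147 = 1*103 + 44
103 = 2*44 + 15
44 = 2*15 + 14
15 = 1*14 + 1
14 = 14*1 + 0
Back-substitute:
1 = 15 − 14
1 = −44 + 3·15
1 = 3·103 − 7·44
1 = −7·147 + 10·103
1 = 10·838 − 57·147
1 = −57·985 + 67·838
1 = 67·2808 − 191·985
So 985·(-191) ≡ 1 (mod 2808), hence d ≡ -191 ≡ 2617 (mod 2808).

2617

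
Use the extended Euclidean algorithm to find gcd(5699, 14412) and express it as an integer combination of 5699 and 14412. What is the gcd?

Repeated division:
14412 = 2*5699 + 3014
5699 = 1*3014 + 2685
3014 = 1*2685 + 329
2685 = 8*329 + 53
329 = 6*53 + 11
53 = 4*11 + 9
11 = 1*9 + 2
9 = 4*2 + 1
2 = 2*1 + 0
gcd(5699, 14412) = 1.
Working backward:
1 = 9 − 4·2
1 = −4·11 + 5·9
1 = 5·53 − 24·11
1 = −24·329 + 149·53
1 = 149·2685 − 1216·329
1 = −1216·3014 + 1365·2685
1 = 1365·5699 − 2581·3014
1 = −2581·14412 + 6527·5699
So 1 = (-2581)·14412 + (6527)·5699.

1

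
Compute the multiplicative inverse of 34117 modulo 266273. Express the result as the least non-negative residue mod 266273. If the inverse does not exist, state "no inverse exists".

178954

gcd(266273, 34117) by repeated division:
266273 = 7·34117 + 27454
34117 = 1·27454 + 6663
27454 = 4·6663 + 802
6663 = 8·802 + 247
802 = 3·247 + 61
247 = 4·61 + 3
61 = 20·3 + 1
3 = 3·1 + 0
gcd = 1, so the inverse exists. Back-substitute:
1 = 61 − 20·3
1 = −20·247 + 81·61
1 = 81·802 − 263·247
1 = −263·6663 + 2185·802
1 = 2185·27454 − 9003·6663
1 = −9003·34117 + 11188·27454
1 = 11188·266273 − 87319·34117
Thus 34117·(-87319) ≡ 1 (mod 266273); reducing, -87319 mod 266273 = 178954.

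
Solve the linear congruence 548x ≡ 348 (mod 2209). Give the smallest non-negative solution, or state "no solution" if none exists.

First find gcd(548, 2209):
2209 = 4×548 + 17
548 = 32×17 + 4
17 = 4×4 + 1
4 = 4×1 + 0
gcd = 1, so a unique solution mod 2209 exists.
Back-substitute for the Bézout coefficients:
1 = 17 − 4·4
1 = −4·548 + 129·17
1 = 129·2209 − 520·548
So 548·(-520) ≡ 1 (mod 2209), giving 548⁻¹ ≡ 1689.
x ≡ 548⁻¹·348 ≡ 1689·348 ≡ 178 (mod 2209).

178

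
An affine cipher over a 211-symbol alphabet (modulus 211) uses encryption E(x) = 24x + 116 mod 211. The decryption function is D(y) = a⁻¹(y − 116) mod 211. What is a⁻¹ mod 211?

44

Run Euclid on (211, 24):
211 = 8*24 + 19
24 = 1*19 + 5
19 = 3*5 + 4
5 = 1*4 + 1
4 = 4*1 + 0
gcd = 1, so the inverse exists. Back-substitute:
1 = 5 − 4
1 = −19 + 4·5
1 = 4·24 − 5·19
1 = −5·211 + 44·24
So 24·44 ≡ 1 (mod 211).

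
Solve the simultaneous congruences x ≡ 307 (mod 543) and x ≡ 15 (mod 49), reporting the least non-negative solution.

Write x = 307 + 543·k. Then 543·k ≡ 15 − 307 ≡ 2 (mod 49).
Need 543⁻¹ mod 49. Extended Euclid on (49, 4):
49 = 12·4 + 1
4 = 4·1 + 0
Back-substitute:
1 = 49 − 12·4
543⁻¹ ≡ 37 (mod 49), so k ≡ 37·2 ≡ 25 (mod 49).
x = 307 + 543·25 = 13882.

13882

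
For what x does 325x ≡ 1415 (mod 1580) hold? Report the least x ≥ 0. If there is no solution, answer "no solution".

87

First find gcd(325, 1580):
1580 = 4·325 + 280
325 = 1·280 + 45
280 = 6·45 + 10
45 = 4·10 + 5
10 = 2·5 + 0
gcd = 5 and 5 | 1415, so solutions exist. Divide through by 5: 65x ≡ 283 (mod 316).
Now find 65⁻¹ mod 316:
316 = 4·65 + 56
65 = 1·56 + 9
56 = 6·9 + 2
9 = 4·2 + 1
2 = 2·1 + 0
Back-substitute:
1 = 9 − 4·2
1 = −4·56 + 25·9
1 = 25·65 − 29·56
1 = −29·316 + 141·65
So 65⁻¹ ≡ 141 (mod 316).
Then x ≡ 141·283 ≡ 87 (mod 316); the smallest non-negative solution is x = 87.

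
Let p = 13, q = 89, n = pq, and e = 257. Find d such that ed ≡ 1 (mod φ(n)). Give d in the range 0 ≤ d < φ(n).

641

φ(n) = (p−1)(q−1) = 12·88 = 1056.
Need d with 257·d ≡ 1 (mod 1056). Apply the extended Euclidean algorithm:
1056 = 4·257 + 28
257 = 9·28 + 5
28 = 5·5 + 3
5 = 1·3 + 2
3 = 1·2 + 1
2 = 2·1 + 0
Back-substitute:
1 = 3 − 2
1 = −5 + 2·3
1 = 2·28 − 11·5
1 = −11·257 + 101·28
1 = 101·1056 − 415·257
So 257·(-415) ≡ 1 (mod 1056), hence d ≡ -415 ≡ 641 (mod 1056).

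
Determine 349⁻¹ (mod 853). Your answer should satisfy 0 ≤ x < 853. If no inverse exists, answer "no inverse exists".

22

Extended Euclidean algorithm:
853 = 2×349 + 155
349 = 2×155 + 39
155 = 3×39 + 38
39 = 1×38 + 1
38 = 38×1 + 0
Since gcd(349, 853) = 1, back-substitute to write 1 as a combination:
1 = 39 − 38
1 = −155 + 4·39
1 = 4·349 − 9·155
1 = −9·853 + 22·349
So 349·22 ≡ 1 (mod 853).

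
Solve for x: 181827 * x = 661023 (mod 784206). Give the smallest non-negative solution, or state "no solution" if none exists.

74311

First find gcd(181827, 784206):
784206 = 4×181827 + 56898
181827 = 3×56898 + 11133
56898 = 5×11133 + 1233
11133 = 9×1233 + 36
1233 = 34×36 + 9
36 = 4×9 + 0
gcd = 9 and 9 | 661023, so solutions exist. Divide through by 9: 20203x ≡ 73447 (mod 87134).
Now find 20203⁻¹ mod 87134:
87134 = 4·20203 + 6322
20203 = 3·6322 + 1237
6322 = 5·1237 + 137
1237 = 9·137 + 4
137 = 34·4 + 1
4 = 4·1 + 0
Back-substitute:
1 = 137 − 34·4
1 = −34·1237 + 307·137
1 = 307·6322 − 1569·1237
1 = −1569·20203 + 5014·6322
1 = 5014·87134 − 21625·20203
So 20203·(-21625) ≡ 1 (mod 87134), i.e. 20203⁻¹ ≡ 65509.
Then x ≡ 65509·73447 ≡ 74311 (mod 87134); the smallest non-negative solution is x = 74311.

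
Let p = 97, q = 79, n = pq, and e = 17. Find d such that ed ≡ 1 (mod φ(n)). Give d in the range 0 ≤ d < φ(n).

881

φ(n) = (p−1)(q−1) = 96·78 = 7488.
Need d with 17·d ≡ 1 (mod 7488). Apply the extended Euclidean algorithm:
7488 = 440·17 + 8
17 = 2·8 + 1
8 = 8·1 + 0
Back-substitute:
1 = 17 − 2·8
1 = −2·7488 + 881·17
So 17·881 ≡ 1 (mod 7488), hence d = 881.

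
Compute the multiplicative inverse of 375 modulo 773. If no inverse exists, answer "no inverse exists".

Run Euclid on (773, 375):
773 = 2×375 + 23
375 = 16×23 + 7
23 = 3×7 + 2
7 = 3×2 + 1
2 = 2×1 + 0
gcd = 1, so the inverse exists. Back-substitute:
1 = 7 − 3·2
1 = −3·23 + 10·7
1 = 10·375 − 163·23
1 = −163·773 + 336·375
So 375·336 ≡ 1 (mod 773).

336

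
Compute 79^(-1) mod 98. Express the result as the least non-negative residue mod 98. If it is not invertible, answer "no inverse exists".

67

Extended Euclidean algorithm:
98 = 1*79 + 19
79 = 4*19 + 3
19 = 6*3 + 1
3 = 3*1 + 0
The gcd is 1. Working backward:
1 = 19 − 6·3
1 = −6·79 + 25·19
1 = 25·98 − 31·79
Thus 79·(-31) ≡ 1 (mod 98); reducing, -31 mod 98 = 67.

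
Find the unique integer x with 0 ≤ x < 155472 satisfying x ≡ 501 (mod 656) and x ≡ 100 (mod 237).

Write x = 501 + 656·k. Then 656·k ≡ 100 − 501 ≡ 73 (mod 237).
Need 656⁻¹ mod 237. Extended Euclid on (237, 182):
237 = 1*182 + 55
182 = 3*55 + 17
55 = 3*17 + 4
17 = 4*4 + 1
4 = 4*1 + 0
Back-substitute:
1 = 17 − 4·4
1 = −4·55 + 13·17
1 = 13·182 − 43·55
1 = −43·237 + 56·182
656⁻¹ ≡ 56 (mod 237), so k ≡ 56·73 ≡ 59 (mod 237).
x = 501 + 656·59 = 39205.

39205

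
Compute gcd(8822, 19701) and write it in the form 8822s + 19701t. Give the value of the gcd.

11

Euclidean algorithm:
19701 = 2·8822 + 2057
8822 = 4·2057 + 594
2057 = 3·594 + 275
594 = 2·275 + 44
275 = 6·44 + 11
44 = 4·11 + 0
gcd(8822, 19701) = 11.
Back-substituting:
11 = 275 − 6·44
11 = −6·594 + 13·275
11 = 13·2057 − 45·594
11 = −45·8822 + 193·2057
11 = 193·19701 − 431·8822
So 11 = (193)·19701 + (-431)·8822.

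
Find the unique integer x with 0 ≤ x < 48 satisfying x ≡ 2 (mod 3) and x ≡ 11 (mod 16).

11

Write x = 2 + 3·k. Then 3·k ≡ 11 − 2 ≡ 9 (mod 16).
Need 3⁻¹ mod 16. Extended Euclid on (16, 3):
16 = 5×3 + 1
3 = 3×1 + 0
Back-substitute:
1 = 16 − 5·3
3⁻¹ ≡ 11 (mod 16), so k ≡ 11·9 ≡ 3 (mod 16).
x = 2 + 3·3 = 11.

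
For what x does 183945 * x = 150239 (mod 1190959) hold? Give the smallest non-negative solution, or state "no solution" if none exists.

First find gcd(183945, 1190959):
1190959 = 6*183945 + 87289
183945 = 2*87289 + 9367
87289 = 9*9367 + 2986
9367 = 3*2986 + 409
2986 = 7*409 + 123
409 = 3*123 + 40
123 = 3*40 + 3
40 = 13*3 + 1
3 = 3*1 + 0
gcd = 1, so a unique solution mod 1190959 exists.
Back-substitute for the Bézout coefficients:
1 = 40 − 13·3
1 = −13·123 + 40·40
1 = 40·409 − 133·123
1 = −133·2986 + 971·409
1 = 971·9367 − 3046·2986
1 = −3046·87289 + 28385·9367
1 = 28385·183945 − 59816·87289
1 = −59816·1190959 + 387281·183945
So 183945·(387281) ≡ 1 (mod 1190959), giving 183945⁻¹ ≡ 387281.
x ≡ 183945⁻¹·150239 ≡ 387281·150239 ≡ 408214 (mod 1190959).

408214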